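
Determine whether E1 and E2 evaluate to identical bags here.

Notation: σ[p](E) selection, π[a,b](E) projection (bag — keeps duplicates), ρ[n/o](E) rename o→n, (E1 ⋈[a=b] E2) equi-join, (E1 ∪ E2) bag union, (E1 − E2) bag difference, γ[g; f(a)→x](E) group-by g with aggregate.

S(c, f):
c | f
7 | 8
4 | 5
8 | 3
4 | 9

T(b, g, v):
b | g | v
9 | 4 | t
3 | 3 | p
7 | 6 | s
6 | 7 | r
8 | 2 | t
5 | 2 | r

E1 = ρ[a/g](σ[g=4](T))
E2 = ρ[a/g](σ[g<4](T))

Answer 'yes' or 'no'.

E1 subexpression sizes:
  T → 6
  σ[g=4](T) → 1
  ρ[a/g](σ[g=4](T)) → 1
E2 subexpression sizes:
  T → 6
  σ[g<4](T) → 3
  ρ[a/g](σ[g<4](T)) → 3

E1 result:
b | a | v
9 | 4 | t
E2 result:
b | a | v
3 | 3 | p
5 | 2 | r
8 | 2 | t
Witness: (8, 2, 't') appears 0× in E1 but 1× in E2.

no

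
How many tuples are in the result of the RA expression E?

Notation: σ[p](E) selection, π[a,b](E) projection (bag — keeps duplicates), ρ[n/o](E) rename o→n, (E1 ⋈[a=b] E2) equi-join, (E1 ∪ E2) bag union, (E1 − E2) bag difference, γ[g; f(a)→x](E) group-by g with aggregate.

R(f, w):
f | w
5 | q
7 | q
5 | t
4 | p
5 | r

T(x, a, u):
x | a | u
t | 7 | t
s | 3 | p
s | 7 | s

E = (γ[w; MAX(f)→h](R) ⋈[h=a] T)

Stepwise |·|:
  R → 5
  γ[w; MAX(f)→h](R) → 4
  T → 3
  (γ[w; MAX(f)→h](R) ⋈[h=a] T) → 2

|E| = 2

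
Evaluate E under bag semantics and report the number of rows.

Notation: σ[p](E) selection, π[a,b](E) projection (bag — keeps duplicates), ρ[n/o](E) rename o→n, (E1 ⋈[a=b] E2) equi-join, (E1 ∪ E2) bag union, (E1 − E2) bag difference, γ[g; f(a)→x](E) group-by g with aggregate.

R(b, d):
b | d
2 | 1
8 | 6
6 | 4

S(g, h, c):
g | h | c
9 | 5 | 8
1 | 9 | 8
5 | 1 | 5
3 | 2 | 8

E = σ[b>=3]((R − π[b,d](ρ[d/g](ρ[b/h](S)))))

Stepwise |·|:
  R → 3
  S → 4
  ρ[b/h](S) → 4
  ρ[d/g](ρ[b/h](S)) → 4
  π[b,d](ρ[d/g](ρ[b/h](S))) → 4
  (R − π[b,d](ρ[d/g](ρ[b/h](S)))) → 3
  σ[b>=3]((R − π[b,d](ρ[d/g](ρ[b/h](S))))) → 2

|E| = 2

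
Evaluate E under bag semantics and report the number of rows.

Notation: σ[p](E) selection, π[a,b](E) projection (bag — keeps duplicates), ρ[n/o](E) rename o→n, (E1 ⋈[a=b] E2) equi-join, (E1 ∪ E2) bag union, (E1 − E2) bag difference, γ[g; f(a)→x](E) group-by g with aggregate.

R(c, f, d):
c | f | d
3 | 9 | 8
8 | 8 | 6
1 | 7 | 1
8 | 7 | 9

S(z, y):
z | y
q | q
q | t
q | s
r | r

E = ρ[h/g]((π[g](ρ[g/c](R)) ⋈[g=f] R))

Row counts bottom-up:
  R → 4
  ρ[g/c](R) → 4
  π[g](ρ[g/c](R)) → 4
  R → 4
  (π[g](ρ[g/c](R)) ⋈[g=f] R) → 2
  ρ[h/g]((π[g](ρ[g/c](R)) ⋈[g=f] R)) → 2

|E| = 2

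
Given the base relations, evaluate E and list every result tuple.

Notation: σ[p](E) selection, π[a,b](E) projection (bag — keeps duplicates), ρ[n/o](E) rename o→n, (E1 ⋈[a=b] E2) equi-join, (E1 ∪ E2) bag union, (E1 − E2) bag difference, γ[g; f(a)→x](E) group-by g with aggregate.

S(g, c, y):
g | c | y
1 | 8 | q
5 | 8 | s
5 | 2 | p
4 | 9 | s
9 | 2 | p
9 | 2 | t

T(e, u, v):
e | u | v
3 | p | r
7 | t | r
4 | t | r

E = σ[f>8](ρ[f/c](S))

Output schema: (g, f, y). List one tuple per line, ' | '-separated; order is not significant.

Stepwise |·|:
  S → 6
  ρ[f/c](S) → 6
  σ[f>8](ρ[f/c](S)) → 1

== RESULT ==
g | f | y
4 | 9 | s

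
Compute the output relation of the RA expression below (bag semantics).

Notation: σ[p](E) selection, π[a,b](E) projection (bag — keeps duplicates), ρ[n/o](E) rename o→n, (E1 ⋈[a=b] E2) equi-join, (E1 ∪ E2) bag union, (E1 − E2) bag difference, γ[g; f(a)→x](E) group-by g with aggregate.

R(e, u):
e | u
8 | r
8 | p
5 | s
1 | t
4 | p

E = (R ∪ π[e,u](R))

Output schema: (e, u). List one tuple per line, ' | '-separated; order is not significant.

Stepwise |·|:
  R → 5
  R → 5
  π[e,u](R) → 5
  (R ∪ π[e,u](R)) → 10

== RESULT ==
e | u
1 | t
1 | t
4 | p
4 | p
5 | s
5 | s
8 | p
8 | p
8 | r
8 | r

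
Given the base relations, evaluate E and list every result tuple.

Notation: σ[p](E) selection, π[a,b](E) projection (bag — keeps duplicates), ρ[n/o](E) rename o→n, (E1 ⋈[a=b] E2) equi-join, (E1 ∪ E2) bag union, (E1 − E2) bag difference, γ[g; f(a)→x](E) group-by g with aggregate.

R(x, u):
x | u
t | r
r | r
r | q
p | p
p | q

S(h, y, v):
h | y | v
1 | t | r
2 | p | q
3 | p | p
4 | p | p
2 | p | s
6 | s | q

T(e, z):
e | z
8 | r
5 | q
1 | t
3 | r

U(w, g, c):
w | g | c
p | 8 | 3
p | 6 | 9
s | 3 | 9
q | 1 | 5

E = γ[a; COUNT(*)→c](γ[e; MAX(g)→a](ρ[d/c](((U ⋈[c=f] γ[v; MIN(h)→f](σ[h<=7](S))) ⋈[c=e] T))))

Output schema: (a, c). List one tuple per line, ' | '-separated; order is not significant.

Subexpression sizes:
  U → 4
  S → 6
  σ[h<=7](S) → 6
  γ[v; MIN(h)→f](σ[h<=7](S)) → 4
  (U ⋈[c=f] γ[v; MIN(h)→f](σ[h<=7](S))) → 1
  T → 4
  ((U ⋈[c=f] γ[v; MIN(h)→f](σ[h<=7](S))) ⋈[c=e] T) → 1
  ρ[d/c](((U ⋈[c=f] γ[v; MIN(h)→f](σ[h<=7](S))) ⋈[c=e] T)) → 1
  γ[e; MAX(g)→a](ρ[d/c](((U ⋈[c=f] γ[v; MIN(h)→f](σ[h<=7](S))) ⋈[c=e] T))) → 1
  γ[a; COUNT(*)→c](γ[e; MAX(g)→a](ρ[d/c](((U ⋈[c=f] γ[v; MIN(h)→f](σ[h<=7](S))) ⋈[c=e] T)))) → 1

== RESULT ==
a | c
8 | 1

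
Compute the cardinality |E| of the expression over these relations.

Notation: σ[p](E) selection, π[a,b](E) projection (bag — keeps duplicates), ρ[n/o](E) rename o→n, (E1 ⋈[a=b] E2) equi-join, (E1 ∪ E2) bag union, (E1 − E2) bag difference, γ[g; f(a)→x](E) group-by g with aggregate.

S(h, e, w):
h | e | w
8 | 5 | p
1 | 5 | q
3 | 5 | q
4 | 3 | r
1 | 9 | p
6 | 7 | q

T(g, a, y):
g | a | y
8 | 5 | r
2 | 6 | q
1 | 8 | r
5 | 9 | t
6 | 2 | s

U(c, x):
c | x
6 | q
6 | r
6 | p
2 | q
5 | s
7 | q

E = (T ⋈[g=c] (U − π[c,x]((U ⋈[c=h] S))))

Stepwise |·|:
  T → 5
  U → 6
  U → 6
  S → 6
  (U ⋈[c=h] S) → 3
  π[c,x]((U ⋈[c=h] S)) → 3
  (U − π[c,x]((U ⋈[c=h] S))) → 3
  (T ⋈[g=c] (U − π[c,x]((U ⋈[c=h] S)))) → 2

|E| = 2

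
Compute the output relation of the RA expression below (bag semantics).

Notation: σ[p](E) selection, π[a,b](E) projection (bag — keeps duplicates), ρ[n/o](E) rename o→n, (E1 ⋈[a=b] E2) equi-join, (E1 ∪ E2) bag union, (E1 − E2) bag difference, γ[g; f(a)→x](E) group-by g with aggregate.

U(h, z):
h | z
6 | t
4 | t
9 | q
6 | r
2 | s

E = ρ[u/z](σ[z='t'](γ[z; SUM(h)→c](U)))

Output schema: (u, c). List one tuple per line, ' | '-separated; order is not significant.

Per-node cardinality:
  U → 5
  γ[z; SUM(h)→c](U) → 4
  σ[z='t'](γ[z; SUM(h)→c](U)) → 1
  ρ[u/z](σ[z='t'](γ[z; SUM(h)→c](U))) → 1

== RESULT ==
u | c
t | 10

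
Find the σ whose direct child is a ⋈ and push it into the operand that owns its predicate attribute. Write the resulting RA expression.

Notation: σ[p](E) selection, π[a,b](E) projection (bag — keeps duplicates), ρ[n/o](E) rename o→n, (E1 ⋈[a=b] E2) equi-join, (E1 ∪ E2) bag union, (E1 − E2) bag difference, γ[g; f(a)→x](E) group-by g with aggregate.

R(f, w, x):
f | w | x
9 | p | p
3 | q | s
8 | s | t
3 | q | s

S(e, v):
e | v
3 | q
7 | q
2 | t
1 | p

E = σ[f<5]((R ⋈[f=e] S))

σ filters on f, owned by the left side.
E' = (σ[f<5](R) ⋈[f=e] S)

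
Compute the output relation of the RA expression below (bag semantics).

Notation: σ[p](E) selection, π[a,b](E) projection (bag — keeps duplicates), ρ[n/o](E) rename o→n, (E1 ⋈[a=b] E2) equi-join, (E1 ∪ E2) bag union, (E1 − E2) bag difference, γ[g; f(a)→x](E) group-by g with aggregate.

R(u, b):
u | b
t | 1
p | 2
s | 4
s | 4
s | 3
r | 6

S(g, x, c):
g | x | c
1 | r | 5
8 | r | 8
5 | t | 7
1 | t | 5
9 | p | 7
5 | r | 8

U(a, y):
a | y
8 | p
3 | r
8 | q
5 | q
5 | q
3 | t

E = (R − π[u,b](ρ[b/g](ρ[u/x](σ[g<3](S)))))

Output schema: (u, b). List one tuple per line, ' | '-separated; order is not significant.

Subexpression sizes:
  R → 6
  S → 6
  σ[g<3](S) → 2
  ρ[u/x](σ[g<3](S)) → 2
  ρ[b/g](ρ[u/x](σ[g<3](S))) → 2
  π[u,b](ρ[b/g](ρ[u/x](σ[g<3](S)))) → 2
  (R − π[u,b](ρ[b/g](ρ[u/x](σ[g<3](S))))) → 5

== RESULT ==
u | b
p | 2
r | 6
s | 3
s | 4
s | 4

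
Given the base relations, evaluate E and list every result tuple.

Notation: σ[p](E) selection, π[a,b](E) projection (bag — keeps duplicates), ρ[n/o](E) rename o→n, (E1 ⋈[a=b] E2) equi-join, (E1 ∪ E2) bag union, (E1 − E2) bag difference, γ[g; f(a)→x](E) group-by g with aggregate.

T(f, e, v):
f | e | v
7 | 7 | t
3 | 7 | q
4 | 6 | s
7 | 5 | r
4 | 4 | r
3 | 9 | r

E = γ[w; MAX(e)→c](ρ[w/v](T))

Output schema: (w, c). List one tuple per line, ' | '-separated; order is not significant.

Row counts bottom-up:
  T → 6
  ρ[w/v](T) → 6
  γ[w; MAX(e)→c](ρ[w/v](T)) → 4

== RESULT ==
w | c
q | 7
r | 9
s | 6
t | 7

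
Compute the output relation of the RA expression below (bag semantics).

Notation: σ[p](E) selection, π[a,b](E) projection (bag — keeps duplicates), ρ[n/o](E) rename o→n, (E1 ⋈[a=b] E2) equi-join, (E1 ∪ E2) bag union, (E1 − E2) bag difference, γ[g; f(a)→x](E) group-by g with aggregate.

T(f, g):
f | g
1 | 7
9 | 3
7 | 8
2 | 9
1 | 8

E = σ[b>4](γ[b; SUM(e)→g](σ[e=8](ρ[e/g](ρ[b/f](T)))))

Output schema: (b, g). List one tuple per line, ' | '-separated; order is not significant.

Row counts bottom-up:
  T → 5
  ρ[b/f](T) → 5
  ρ[e/g](ρ[b/f](T)) → 5
  σ[e=8](ρ[e/g](ρ[b/f](T))) → 2
  γ[b; SUM(e)→g](σ[e=8](ρ[e/g](ρ[b/f](T)))) → 2
  σ[b>4](γ[b; SUM(e)→g](σ[e=8](ρ[e/g](ρ[b/f](T))))) → 1

== RESULT ==
b | g
7 | 8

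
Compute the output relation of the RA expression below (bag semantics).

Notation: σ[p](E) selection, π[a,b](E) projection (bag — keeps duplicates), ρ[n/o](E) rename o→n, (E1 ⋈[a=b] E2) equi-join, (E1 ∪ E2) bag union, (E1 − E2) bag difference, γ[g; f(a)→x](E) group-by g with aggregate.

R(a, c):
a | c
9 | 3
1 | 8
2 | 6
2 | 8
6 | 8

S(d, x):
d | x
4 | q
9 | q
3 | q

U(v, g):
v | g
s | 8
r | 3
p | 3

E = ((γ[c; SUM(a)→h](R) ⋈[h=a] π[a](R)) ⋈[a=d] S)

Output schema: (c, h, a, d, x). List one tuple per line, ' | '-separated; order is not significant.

Row counts bottom-up:
  R → 5
  γ[c; SUM(a)→h](R) → 3
  R → 5
  π[a](R) → 5
  (γ[c; SUM(a)→h](R) ⋈[h=a] π[a](R)) → 4
  S → 3
  ((γ[c; SUM(a)→h](R) ⋈[h=a] π[a](R)) ⋈[a=d] S) → 2

== RESULT ==
c | h | a | d | x
3 | 9 | 9 | 9 | q
8 | 9 | 9 | 9 | q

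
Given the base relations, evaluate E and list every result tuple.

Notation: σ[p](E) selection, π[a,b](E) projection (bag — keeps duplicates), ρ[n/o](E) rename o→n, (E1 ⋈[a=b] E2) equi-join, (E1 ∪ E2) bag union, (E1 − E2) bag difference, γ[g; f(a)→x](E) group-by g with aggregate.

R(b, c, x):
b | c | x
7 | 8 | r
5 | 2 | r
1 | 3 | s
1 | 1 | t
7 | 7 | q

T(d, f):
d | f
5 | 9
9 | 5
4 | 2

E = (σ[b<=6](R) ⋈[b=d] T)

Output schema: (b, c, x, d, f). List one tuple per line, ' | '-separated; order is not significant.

Subexpression sizes:
  R → 5
  σ[b<=6](R) → 3
  T → 3
  (σ[b<=6](R) ⋈[b=d] T) → 1

== RESULT ==
b | c | x | d | f
5 | 2 | r | 5 | 9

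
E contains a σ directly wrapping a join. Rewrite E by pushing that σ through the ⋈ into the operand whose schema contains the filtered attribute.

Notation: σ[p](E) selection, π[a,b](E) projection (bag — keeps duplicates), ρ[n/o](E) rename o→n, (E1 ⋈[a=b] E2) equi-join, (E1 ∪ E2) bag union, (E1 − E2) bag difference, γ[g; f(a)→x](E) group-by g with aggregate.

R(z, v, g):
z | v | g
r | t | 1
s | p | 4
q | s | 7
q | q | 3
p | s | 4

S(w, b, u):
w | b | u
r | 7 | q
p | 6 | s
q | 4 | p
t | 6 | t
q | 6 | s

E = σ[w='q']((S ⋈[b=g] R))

σ filters on w, owned by the left side.
E' = (σ[w='q'](S) ⋈[b=g] R)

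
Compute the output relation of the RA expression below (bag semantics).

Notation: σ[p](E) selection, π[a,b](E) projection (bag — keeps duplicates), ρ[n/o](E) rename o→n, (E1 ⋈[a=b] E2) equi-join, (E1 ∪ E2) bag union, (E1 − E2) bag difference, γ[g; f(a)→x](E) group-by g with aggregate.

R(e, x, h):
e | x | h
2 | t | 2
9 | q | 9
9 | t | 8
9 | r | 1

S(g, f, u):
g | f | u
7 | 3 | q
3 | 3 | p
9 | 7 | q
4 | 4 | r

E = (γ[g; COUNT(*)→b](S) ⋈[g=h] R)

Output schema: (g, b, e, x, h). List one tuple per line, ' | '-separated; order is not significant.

Subexpression sizes:
  S → 4
  γ[g; COUNT(*)→b](S) → 4
  R → 4
  (γ[g; COUNT(*)→b](S) ⋈[g=h] R) → 1

== RESULT ==
g | b | e | x | h
9 | 1 | 9 | q | 9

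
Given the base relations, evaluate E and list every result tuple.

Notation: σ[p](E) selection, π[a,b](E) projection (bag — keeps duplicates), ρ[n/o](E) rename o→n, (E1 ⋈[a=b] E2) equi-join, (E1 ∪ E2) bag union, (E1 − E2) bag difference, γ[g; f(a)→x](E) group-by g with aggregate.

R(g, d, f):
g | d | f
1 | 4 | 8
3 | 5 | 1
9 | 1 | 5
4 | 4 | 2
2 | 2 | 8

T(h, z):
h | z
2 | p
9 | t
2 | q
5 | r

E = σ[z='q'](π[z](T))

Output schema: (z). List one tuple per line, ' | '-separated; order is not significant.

Subexpression sizes:
  T → 4
  π[z](T) → 4
  σ[z='q'](π[z](T)) → 1

== RESULT ==
z
q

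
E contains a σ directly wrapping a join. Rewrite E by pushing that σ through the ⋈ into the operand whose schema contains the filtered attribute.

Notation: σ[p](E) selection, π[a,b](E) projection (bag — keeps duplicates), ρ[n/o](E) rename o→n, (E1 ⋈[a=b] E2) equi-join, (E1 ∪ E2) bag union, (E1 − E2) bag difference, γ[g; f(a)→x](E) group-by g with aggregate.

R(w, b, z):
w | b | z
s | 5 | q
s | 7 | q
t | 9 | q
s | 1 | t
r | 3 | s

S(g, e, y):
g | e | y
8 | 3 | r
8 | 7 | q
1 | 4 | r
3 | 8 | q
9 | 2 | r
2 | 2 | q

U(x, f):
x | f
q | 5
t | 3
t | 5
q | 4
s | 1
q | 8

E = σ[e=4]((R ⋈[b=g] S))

σ filters on e, owned by the right side.
E' = (R ⋈[b=g] σ[e=4](S))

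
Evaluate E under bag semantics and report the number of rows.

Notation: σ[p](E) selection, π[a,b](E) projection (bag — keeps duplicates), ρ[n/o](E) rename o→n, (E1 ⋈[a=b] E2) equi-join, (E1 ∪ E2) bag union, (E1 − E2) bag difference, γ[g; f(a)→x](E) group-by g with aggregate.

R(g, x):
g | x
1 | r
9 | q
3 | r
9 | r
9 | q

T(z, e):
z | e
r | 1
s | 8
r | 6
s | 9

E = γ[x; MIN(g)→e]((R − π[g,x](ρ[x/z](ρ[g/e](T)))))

Subexpression sizes:
  R → 5
  T → 4
  ρ[g/e](T) → 4
  ρ[x/z](ρ[g/e](T)) → 4
  π[g,x](ρ[x/z](ρ[g/e](T))) → 4
  (R − π[g,x](ρ[x/z](ρ[g/e](T)))) → 4
  γ[x; MIN(g)→e]((R − π[g,x](ρ[x/z](ρ[g/e](T))))) → 2

|E| = 2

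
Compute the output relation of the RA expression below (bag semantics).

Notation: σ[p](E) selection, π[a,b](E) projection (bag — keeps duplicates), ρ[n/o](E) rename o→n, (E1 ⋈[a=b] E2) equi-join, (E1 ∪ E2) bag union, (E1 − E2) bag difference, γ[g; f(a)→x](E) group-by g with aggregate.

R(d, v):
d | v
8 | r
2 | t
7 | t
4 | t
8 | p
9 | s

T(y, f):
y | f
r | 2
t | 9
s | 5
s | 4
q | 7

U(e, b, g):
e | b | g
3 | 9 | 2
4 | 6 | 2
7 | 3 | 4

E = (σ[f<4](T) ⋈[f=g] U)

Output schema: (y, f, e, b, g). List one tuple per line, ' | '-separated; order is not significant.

Per-node cardinality:
  T → 5
  σ[f<4](T) → 1
  U → 3
  (σ[f<4](T) ⋈[f=g] U) → 2

== RESULT ==
y | f | e | b | g
r | 2 | 3 | 9 | 2
r | 2 | 4 | 6 | 2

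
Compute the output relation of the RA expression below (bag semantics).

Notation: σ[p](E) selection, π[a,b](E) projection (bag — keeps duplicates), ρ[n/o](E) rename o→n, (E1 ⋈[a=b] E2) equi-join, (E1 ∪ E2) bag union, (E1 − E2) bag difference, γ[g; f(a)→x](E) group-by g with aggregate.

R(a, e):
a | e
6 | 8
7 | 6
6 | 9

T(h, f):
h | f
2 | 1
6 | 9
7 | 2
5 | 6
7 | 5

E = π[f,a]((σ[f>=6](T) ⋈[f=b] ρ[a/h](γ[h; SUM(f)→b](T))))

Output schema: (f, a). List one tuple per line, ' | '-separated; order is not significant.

Per-node cardinality:
  T → 5
  σ[f>=6](T) → 2
  T → 5
  γ[h; SUM(f)→b](T) → 4
  ρ[a/h](γ[h; SUM(f)→b](T)) → 4
  (σ[f>=6](T) ⋈[f=b] ρ[a/h](γ[h; SUM(f)→b](T))) → 2
  π[f,a]((σ[f>=6](T) ⋈[f=b] ρ[a/h](γ[h; SUM(f)→b](T)))) → 2

== RESULT ==
f | a
6 | 5
9 | 6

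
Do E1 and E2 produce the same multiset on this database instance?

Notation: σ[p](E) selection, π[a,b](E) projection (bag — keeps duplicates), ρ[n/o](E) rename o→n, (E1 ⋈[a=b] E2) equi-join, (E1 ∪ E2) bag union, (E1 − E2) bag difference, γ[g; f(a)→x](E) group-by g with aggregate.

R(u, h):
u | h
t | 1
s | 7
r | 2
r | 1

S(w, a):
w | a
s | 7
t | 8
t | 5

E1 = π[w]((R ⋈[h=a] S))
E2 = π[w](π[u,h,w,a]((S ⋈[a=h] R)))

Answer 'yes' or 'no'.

E1 stepwise |·|:
  R → 4
  S → 3
  (R ⋈[h=a] S) → 1
  π[w]((R ⋈[h=a] S)) → 1
E2 stepwise |·|:
  S → 3
  R → 4
  (S ⋈[a=h] R) → 1
  π[u,h,w,a]((S ⋈[a=h] R)) → 1
  π[w](π[u,h,w,a]((S ⋈[a=h] R))) → 1

E1 and E2 produce the same multiset:
w
s

yes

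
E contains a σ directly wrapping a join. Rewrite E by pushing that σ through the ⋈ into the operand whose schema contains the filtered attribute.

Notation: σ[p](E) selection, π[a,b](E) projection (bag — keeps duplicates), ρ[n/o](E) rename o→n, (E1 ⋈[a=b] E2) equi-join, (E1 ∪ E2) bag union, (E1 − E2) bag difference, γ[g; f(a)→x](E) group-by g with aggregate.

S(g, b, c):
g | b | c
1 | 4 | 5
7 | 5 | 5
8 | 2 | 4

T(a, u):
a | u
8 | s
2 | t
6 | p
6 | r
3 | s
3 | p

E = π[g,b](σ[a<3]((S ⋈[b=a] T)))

σ filters on a, owned by the right side.
E' = π[g,b]((S ⋈[b=a] σ[a<3](T)))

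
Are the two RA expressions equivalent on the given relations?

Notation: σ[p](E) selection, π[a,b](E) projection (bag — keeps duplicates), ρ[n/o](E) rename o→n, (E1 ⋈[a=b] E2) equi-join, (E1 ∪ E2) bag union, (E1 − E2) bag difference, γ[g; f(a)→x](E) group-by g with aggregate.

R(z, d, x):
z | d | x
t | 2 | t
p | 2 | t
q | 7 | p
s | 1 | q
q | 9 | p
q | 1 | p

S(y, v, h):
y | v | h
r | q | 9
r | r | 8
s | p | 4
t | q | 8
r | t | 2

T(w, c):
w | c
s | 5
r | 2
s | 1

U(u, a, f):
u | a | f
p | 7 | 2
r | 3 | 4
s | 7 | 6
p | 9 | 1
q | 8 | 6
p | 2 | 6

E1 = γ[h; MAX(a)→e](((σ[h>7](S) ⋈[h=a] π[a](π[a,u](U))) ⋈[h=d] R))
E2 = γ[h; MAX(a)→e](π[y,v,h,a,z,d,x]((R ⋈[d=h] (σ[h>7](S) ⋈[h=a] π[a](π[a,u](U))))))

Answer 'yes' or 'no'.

E1 stepwise |·|:
  S → 5
  σ[h>7](S) → 3
  U → 6
  π[a,u](U) → 6
  π[a](π[a,u](U)) → 6
  (σ[h>7](S) ⋈[h=a] π[a](π[a,u](U))) → 3
  R → 6
  ((σ[h>7](S) ⋈[h=a] π[a](π[a,u](U))) ⋈[h=d] R) → 1
  γ[h; MAX(a)→e](((σ[h>7](S) ⋈[h=a] π[a](π[a,u](U))) ⋈[h=d] R)) → 1
E2 stepwise |·|:
  R → 6
  S → 5
  σ[h>7](S) → 3
  U → 6
  π[a,u](U) → 6
  π[a](π[a,u](U)) → 6
  (σ[h>7](S) ⋈[h=a] π[a](π[a,u](U))) → 3
  (R ⋈[d=h] (σ[h>7](S) ⋈[h=a] π[a](π[a,u](U)))) → 1
  π[y,v,h,a,z,d,x]((R ⋈[d=h] (σ[h>7](S) ⋈[h=a] π[a](π[a,u](U))))) → 1
  γ[h; MAX(a)→e](π[y,v,h,a,z,d,x]((R ⋈[d=h] (σ[h>7](S) ⋈[h=a] π[a](π[a,u](U)))))) → 1

E1 and E2 produce the same multiset:
h | e
9 | 9

yes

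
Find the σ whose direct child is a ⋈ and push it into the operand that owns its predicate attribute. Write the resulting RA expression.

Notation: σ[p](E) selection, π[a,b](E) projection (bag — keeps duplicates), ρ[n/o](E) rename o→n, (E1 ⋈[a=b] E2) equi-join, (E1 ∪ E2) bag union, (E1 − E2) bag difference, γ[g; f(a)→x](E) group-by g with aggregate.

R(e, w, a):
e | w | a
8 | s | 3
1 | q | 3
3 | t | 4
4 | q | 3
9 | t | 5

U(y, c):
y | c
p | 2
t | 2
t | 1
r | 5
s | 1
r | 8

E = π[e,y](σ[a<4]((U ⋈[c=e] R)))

σ filters on a, owned by the right side.
E' = π[e,y]((U ⋈[c=e] σ[a<4](R)))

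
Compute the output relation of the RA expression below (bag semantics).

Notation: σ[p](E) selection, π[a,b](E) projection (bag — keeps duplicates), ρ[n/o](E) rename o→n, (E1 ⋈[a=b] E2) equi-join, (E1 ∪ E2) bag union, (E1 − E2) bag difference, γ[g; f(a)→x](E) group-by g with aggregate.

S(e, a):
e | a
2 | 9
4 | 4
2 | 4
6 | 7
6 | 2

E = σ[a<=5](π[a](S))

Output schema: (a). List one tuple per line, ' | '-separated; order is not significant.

Subexpression sizes:
  S → 5
  π[a](S) → 5
  σ[a<=5](π[a](S)) → 3

== RESULT ==
a
2
4
4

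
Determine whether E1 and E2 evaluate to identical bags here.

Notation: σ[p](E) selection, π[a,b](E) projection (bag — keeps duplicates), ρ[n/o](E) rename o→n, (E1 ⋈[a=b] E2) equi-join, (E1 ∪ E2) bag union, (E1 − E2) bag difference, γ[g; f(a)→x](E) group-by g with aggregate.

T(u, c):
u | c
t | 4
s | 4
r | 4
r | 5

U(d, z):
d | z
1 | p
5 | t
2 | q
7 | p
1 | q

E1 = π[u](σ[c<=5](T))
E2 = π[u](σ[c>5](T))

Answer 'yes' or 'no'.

E1 subexpression sizes:
  T → 4
  σ[c<=5](T) → 4
  π[u](σ[c<=5](T)) → 4
E2 subexpression sizes:
  T → 4
  σ[c>5](T) → 0
  π[u](σ[c>5](T)) → 0

E1 result:
u
r
r
s
t
E2 result:
u
(0 rows)
Witness: ('t',) appears 1× in E1 but 0× in E2.

no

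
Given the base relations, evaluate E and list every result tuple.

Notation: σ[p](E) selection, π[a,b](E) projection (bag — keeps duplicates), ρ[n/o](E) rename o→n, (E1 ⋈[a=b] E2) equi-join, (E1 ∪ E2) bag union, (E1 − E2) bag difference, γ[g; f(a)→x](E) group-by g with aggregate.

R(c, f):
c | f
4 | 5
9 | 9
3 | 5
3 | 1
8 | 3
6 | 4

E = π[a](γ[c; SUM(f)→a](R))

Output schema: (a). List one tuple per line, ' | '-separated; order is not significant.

Subexpression sizes:
  R → 6
  γ[c; SUM(f)→a](R) → 5
  π[a](γ[c; SUM(f)→a](R)) → 5

== RESULT ==
a
3
4
5
6
9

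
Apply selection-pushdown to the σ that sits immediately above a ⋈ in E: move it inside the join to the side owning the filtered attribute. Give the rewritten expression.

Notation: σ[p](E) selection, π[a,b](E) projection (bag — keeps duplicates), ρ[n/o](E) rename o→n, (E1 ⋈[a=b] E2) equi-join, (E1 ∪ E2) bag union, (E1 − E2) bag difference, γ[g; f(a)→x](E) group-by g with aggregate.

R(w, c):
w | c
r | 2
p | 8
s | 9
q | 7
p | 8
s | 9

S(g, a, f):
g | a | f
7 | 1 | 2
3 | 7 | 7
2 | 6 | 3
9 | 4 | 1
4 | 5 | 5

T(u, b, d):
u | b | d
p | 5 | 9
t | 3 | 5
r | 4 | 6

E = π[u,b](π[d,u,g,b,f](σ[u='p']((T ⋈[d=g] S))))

σ filters on u, owned by the left side.
E' = π[u,b](π[d,u,g,b,f]((σ[u='p'](T) ⋈[d=g] S)))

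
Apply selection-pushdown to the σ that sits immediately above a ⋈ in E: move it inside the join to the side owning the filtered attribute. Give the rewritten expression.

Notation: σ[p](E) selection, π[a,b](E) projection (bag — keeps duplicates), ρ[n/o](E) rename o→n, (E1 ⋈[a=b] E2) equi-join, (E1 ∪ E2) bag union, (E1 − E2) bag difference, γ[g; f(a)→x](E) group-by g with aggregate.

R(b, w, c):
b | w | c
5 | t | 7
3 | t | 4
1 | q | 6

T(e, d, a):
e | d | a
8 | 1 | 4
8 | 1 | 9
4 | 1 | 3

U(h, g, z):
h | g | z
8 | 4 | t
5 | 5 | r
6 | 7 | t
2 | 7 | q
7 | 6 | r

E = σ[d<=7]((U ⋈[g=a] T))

σ filters on d, owned by the right side.
E' = (U ⋈[g=a] σ[d<=7](T))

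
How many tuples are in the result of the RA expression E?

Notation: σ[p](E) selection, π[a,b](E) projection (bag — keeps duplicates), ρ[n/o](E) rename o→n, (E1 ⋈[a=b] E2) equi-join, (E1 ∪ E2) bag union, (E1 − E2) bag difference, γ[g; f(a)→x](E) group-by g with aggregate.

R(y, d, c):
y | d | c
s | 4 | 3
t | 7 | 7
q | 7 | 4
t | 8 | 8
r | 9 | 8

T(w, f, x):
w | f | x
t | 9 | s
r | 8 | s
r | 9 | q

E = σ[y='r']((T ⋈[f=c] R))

Stepwise |·|:
  T → 3
  R → 5
  (T ⋈[f=c] R) → 2
  σ[y='r']((T ⋈[f=c] R)) → 1

|E| = 1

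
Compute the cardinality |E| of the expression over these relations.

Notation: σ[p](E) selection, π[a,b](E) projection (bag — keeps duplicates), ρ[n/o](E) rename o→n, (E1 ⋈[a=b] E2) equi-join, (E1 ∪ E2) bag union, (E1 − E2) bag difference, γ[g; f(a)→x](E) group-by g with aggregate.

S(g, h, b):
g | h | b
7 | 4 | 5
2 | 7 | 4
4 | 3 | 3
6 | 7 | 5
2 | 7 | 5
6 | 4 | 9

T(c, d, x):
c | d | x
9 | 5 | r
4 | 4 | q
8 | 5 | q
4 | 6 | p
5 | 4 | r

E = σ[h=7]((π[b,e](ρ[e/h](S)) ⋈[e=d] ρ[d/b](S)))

Row counts bottom-up:
  S → 6
  ρ[e/h](S) → 6
  π[b,e](ρ[e/h](S)) → 6
  S → 6
  ρ[d/b](S) → 6
  (π[b,e](ρ[e/h](S)) ⋈[e=d] ρ[d/b](S)) → 3
  σ[h=7]((π[b,e](ρ[e/h](S)) ⋈[e=d] ρ[d/b](S))) → 2

|E| = 2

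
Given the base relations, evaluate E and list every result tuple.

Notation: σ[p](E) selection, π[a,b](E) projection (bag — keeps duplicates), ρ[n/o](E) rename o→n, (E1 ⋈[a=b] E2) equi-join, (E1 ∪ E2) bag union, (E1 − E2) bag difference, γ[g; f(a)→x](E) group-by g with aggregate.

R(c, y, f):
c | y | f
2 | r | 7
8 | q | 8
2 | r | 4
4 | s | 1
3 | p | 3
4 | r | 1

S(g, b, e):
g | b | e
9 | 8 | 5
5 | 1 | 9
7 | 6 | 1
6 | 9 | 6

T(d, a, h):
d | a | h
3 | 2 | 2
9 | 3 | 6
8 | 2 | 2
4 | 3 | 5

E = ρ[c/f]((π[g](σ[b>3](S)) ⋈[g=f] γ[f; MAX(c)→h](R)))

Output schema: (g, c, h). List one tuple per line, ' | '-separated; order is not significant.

Per-node cardinality:
  S → 4
  σ[b>3](S) → 3
  π[g](σ[b>3](S)) → 3
  R → 6
  γ[f; MAX(c)→h](R) → 5
  (π[g](σ[b>3](S)) ⋈[g=f] γ[f; MAX(c)→h](R)) → 1
  ρ[c/f]((π[g](σ[b>3](S)) ⋈[g=f] γ[f; MAX(c)→h](R))) → 1

== RESULT ==
g | c | h
7 | 7 | 2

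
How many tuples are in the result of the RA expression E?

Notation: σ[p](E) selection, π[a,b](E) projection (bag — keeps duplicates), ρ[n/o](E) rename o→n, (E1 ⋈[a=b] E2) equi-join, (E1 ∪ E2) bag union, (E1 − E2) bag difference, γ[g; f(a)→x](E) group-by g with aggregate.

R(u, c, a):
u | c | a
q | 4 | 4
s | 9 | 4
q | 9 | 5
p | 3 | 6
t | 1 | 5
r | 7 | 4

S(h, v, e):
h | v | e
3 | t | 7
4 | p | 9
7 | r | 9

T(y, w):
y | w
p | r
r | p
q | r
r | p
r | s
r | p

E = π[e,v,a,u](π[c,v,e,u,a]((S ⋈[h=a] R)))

Row counts bottom-up:
  S → 3
  R → 6
  (S ⋈[h=a] R) → 3
  π[c,v,e,u,a]((S ⋈[h=a] R)) → 3
  π[e,v,a,u](π[c,v,e,u,a]((S ⋈[h=a] R))) → 3

|E| = 3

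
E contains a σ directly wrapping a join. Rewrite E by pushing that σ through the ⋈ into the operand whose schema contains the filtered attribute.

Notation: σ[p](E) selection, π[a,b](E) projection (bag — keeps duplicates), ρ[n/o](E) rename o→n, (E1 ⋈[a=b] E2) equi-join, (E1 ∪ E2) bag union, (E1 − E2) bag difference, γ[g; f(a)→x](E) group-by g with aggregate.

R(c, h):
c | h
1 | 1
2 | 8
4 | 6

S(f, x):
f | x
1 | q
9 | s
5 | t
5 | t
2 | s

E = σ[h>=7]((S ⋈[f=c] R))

σ filters on h, owned by the right side.
E' = (S ⋈[f=c] σ[h>=7](R))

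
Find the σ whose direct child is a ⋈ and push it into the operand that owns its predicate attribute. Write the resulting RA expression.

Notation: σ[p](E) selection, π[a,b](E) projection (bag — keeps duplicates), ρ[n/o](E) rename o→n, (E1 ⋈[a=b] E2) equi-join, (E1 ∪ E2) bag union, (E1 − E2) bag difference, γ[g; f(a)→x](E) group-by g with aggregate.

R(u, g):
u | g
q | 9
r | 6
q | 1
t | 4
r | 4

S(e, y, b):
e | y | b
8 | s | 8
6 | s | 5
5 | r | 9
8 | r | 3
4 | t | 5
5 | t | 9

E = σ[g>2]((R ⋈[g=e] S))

σ filters on g, owned by the left side.
E' = (σ[g>2](R) ⋈[g=e] S)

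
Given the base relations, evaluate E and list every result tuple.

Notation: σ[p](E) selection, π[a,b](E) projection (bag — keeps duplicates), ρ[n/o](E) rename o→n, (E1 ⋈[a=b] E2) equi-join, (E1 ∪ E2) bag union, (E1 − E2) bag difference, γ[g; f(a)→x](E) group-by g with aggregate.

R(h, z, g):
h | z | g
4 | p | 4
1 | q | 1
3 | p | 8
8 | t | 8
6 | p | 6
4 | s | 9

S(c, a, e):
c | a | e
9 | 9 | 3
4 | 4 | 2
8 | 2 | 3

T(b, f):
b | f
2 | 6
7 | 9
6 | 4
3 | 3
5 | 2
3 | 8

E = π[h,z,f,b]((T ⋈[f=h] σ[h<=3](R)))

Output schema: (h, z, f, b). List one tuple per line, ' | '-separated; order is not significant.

Stepwise |·|:
  T → 6
  R → 6
  σ[h<=3](R) → 2
  (T ⋈[f=h] σ[h<=3](R)) → 1
  π[h,z,f,b]((T ⋈[f=h] σ[h<=3](R))) → 1

== RESULT ==
h | z | f | b
3 | p | 3 | 3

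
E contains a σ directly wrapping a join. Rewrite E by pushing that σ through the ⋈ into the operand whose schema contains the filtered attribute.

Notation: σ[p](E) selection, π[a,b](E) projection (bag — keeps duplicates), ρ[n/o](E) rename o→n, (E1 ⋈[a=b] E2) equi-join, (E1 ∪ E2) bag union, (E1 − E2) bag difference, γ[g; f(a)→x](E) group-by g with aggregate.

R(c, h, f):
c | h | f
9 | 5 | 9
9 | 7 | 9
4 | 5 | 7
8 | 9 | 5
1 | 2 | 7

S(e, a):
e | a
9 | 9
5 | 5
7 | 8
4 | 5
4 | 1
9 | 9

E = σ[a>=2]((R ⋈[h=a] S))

σ filters on a, owned by the right side.
E' = (R ⋈[h=a] σ[a>=2](S))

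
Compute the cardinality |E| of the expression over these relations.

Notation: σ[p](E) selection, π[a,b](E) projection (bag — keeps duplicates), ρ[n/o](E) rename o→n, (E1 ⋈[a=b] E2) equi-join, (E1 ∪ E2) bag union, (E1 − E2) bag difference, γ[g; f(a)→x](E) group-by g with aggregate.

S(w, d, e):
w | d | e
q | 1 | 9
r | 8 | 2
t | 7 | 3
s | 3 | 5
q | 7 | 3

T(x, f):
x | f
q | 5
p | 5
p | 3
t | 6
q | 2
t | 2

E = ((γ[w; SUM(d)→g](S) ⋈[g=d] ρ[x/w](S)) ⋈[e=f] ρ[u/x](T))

Subexpression sizes:
  S → 5
  γ[w; SUM(d)→g](S) → 4
  S → 5
  ρ[x/w](S) → 5
  (γ[w; SUM(d)→g](S) ⋈[g=d] ρ[x/w](S)) → 5
  T → 6
  ρ[u/x](T) → 6
  ((γ[w; SUM(d)→g](S) ⋈[g=d] ρ[x/w](S)) ⋈[e=f] ρ[u/x](T)) → 8

|E| = 8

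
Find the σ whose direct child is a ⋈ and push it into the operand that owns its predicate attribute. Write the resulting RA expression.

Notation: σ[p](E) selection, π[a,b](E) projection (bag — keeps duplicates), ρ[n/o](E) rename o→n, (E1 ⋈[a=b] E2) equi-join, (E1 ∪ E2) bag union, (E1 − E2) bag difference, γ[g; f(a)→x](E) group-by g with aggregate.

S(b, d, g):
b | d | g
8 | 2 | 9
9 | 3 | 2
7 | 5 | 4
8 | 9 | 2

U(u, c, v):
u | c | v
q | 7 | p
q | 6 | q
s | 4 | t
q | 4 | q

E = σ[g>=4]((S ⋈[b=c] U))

σ filters on g, owned by the left side.
E' = (σ[g>=4](S) ⋈[b=c] U)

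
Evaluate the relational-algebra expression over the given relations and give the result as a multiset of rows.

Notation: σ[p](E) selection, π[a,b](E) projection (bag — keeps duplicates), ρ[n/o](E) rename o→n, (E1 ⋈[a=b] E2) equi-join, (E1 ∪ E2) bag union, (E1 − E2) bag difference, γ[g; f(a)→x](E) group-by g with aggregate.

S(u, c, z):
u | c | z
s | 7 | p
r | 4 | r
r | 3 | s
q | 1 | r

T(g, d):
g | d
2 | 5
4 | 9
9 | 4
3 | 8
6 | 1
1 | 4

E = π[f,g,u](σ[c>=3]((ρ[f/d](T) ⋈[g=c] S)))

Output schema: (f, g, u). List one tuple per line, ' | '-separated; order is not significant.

Row counts bottom-up:
  T → 6
  ρ[f/d](T) → 6
  S → 4
  (ρ[f/d](T) ⋈[g=c] S) → 3
  σ[c>=3]((ρ[f/d](T) ⋈[g=c] S)) → 2
  π[f,g,u](σ[c>=3]((ρ[f/d](T) ⋈[g=c] S))) → 2

== RESULT ==
f | g | u
8 | 3 | r
9 | 4 | r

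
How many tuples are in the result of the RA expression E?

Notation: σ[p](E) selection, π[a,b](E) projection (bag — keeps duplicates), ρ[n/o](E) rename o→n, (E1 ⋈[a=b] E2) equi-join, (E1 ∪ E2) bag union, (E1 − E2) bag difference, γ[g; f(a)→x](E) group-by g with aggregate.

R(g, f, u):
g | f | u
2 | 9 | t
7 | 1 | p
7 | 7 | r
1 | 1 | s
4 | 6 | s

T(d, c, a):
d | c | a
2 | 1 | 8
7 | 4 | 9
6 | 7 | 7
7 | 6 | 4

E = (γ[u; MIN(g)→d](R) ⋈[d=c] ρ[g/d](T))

Stepwise |·|:
  R → 5
  γ[u; MIN(g)→d](R) → 4
  T → 4
  ρ[g/d](T) → 4
  (γ[u; MIN(g)→d](R) ⋈[d=c] ρ[g/d](T)) → 3

|E| = 3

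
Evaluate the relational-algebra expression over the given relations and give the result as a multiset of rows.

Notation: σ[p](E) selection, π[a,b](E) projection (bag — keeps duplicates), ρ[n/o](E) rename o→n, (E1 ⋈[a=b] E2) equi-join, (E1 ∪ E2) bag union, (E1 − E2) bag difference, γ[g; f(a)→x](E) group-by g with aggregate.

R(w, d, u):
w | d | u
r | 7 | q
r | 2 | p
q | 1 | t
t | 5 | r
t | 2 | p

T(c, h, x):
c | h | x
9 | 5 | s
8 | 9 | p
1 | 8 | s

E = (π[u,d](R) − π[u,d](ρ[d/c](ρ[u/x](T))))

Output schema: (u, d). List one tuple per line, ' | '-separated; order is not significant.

Row counts bottom-up:
  R → 5
  π[u,d](R) → 5
  T → 3
  ρ[u/x](T) → 3
  ρ[d/c](ρ[u/x](T)) → 3
  π[u,d](ρ[d/c](ρ[u/x](T))) → 3
  (π[u,d](R) − π[u,d](ρ[d/c](ρ[u/x](T)))) → 5

== RESULT ==
u | d
p | 2
p | 2
q | 7
r | 5
t | 1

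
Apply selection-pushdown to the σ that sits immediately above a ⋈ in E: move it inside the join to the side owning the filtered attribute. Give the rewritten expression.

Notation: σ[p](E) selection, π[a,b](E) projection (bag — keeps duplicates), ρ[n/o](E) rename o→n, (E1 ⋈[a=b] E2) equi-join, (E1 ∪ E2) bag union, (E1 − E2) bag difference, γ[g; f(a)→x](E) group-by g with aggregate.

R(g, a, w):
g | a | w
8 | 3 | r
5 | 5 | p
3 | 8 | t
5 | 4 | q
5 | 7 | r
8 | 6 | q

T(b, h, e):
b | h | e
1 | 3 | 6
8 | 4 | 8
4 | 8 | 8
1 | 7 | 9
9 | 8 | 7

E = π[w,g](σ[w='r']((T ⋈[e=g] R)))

σ filters on w, owned by the right side.
E' = π[w,g]((T ⋈[e=g] σ[w='r'](R)))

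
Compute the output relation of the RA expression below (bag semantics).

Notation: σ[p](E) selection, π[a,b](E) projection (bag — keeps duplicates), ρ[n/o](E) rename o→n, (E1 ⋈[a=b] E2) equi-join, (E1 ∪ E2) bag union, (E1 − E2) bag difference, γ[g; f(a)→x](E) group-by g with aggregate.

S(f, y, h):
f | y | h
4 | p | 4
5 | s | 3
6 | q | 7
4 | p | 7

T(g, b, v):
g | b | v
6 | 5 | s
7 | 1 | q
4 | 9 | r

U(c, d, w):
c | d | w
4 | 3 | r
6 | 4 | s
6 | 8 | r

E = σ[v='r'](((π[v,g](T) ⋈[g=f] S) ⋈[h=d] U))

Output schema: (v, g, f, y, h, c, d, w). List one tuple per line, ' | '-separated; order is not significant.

Subexpression sizes:
  T → 3
  π[v,g](T) → 3
  S → 4
  (π[v,g](T) ⋈[g=f] S) → 3
  U → 3
  ((π[v,g](T) ⋈[g=f] S) ⋈[h=d] U) → 1
  σ[v='r'](((π[v,g](T) ⋈[g=f] S) ⋈[h=d] U)) → 1

== RESULT ==
v | g | f | y | h | c | d | w
r | 4 | 4 | p | 4 | 6 | 4 | s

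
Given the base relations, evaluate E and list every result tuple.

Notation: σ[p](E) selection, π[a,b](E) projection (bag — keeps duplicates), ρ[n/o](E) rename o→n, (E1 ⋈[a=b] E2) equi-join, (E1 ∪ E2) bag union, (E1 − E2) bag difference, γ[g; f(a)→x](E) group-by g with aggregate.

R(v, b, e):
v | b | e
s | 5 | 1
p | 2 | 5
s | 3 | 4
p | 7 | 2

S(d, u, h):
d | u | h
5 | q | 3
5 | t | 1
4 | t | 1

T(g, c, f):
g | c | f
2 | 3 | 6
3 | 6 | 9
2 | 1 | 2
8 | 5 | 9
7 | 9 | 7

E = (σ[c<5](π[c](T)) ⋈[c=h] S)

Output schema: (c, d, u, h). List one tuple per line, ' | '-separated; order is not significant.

Subexpression sizes:
  T → 5
  π[c](T) → 5
  σ[c<5](π[c](T)) → 2
  S → 3
  (σ[c<5](π[c](T)) ⋈[c=h] S) → 3

== RESULT ==
c | d | u | h
1 | 4 | t | 1
1 | 5 | t | 1
3 | 5 | q | 3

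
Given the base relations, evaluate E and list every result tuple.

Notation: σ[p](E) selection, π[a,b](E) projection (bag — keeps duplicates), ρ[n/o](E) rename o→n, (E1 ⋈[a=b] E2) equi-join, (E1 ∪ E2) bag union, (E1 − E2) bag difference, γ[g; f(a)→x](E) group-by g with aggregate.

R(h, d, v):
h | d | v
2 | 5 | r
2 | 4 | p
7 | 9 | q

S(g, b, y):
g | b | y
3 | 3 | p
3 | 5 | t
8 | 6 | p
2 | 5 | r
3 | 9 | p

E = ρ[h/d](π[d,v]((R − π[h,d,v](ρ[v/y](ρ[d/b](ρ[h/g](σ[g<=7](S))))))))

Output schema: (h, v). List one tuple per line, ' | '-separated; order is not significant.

Row counts bottom-up:
  R → 3
  S → 5
  σ[g<=7](S) → 4
  ρ[h/g](σ[g<=7](S)) → 4
  ρ[d/b](ρ[h/g](σ[g<=7](S))) → 4
  ρ[v/y](ρ[d/b](ρ[h/g](σ[g<=7](S)))) → 4
  π[h,d,v](ρ[v/y](ρ[d/b](ρ[h/g](σ[g<=7](S))))) → 4
  (R − π[h,d,v](ρ[v/y](ρ[d/b](ρ[h/g](σ[g<=7](S)))))) → 2
  π[d,v]((R − π[h,d,v](ρ[v/y](ρ[d/b](ρ[h/g](σ[g<=7](S))))))) → 2
  ρ[h/d](π[d,v]((R − π[h,d,v](ρ[v/y](ρ[d/b](ρ[h/g](σ[g<=7](S)))))))) → 2

== RESULT ==
h | v
4 | p
9 | q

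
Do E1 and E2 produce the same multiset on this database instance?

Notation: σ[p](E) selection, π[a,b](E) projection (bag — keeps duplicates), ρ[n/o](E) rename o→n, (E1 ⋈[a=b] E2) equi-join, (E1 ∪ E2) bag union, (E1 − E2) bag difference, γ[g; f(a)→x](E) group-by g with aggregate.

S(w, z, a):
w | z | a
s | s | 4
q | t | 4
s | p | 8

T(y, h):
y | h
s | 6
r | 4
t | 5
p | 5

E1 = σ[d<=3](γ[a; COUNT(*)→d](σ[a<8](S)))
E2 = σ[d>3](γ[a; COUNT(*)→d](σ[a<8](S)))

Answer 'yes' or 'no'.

E1 row counts bottom-up:
  S → 3
  σ[a<8](S) → 2
  γ[a; COUNT(*)→d](σ[a<8](S)) → 1
  σ[d<=3](γ[a; COUNT(*)→d](σ[a<8](S))) → 1
E2 row counts bottom-up:
  S → 3
  σ[a<8](S) → 2
  γ[a; COUNT(*)→d](σ[a<8](S)) → 1
  σ[d>3](γ[a; COUNT(*)→d](σ[a<8](S))) → 0

E1 result:
a | d
4 | 2
E2 result:
a | d
(0 rows)
Witness: (4, 2) appears 1× in E1 but 0× in E2.

no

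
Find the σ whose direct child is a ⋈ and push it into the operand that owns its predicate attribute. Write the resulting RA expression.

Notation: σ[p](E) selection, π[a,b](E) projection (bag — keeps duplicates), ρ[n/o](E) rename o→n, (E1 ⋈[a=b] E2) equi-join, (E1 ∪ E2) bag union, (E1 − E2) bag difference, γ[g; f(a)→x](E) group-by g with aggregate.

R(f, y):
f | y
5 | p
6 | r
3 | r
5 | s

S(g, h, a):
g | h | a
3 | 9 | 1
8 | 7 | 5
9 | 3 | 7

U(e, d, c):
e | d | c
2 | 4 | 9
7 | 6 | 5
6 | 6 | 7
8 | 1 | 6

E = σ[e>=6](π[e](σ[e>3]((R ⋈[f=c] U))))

σ filters on e, owned by the right side.
E' = σ[e>=6](π[e]((R ⋈[f=c] σ[e>3](U))))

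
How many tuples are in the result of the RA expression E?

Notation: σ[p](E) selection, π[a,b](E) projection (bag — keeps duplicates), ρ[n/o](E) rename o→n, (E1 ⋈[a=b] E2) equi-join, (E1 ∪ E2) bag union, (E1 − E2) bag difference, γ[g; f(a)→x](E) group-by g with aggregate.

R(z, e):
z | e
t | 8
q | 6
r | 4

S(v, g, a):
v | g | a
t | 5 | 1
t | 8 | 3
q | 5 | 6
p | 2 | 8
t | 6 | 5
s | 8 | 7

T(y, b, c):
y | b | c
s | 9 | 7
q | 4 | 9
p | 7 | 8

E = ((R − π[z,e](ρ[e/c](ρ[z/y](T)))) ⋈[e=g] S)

Per-node cardinality:
  R → 3
  T → 3
  ρ[z/y](T) → 3
  ρ[e/c](ρ[z/y](T)) → 3
  π[z,e](ρ[e/c](ρ[z/y](T))) → 3
  (R − π[z,e](ρ[e/c](ρ[z/y](T)))) → 3
  S → 6
  ((R − π[z,e](ρ[e/c](ρ[z/y](T)))) ⋈[e=g] S) → 3

|E| = 3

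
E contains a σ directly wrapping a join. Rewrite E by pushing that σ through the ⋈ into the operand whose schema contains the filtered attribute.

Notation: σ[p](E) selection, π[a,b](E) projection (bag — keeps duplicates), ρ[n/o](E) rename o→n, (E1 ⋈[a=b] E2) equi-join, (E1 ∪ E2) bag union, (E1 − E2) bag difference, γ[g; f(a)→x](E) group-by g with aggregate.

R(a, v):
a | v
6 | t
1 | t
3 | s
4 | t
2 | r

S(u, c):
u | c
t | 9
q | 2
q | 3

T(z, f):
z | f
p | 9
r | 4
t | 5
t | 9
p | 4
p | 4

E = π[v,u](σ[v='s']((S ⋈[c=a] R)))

σ filters on v, owned by the right side.
E' = π[v,u]((S ⋈[c=a] σ[v='s'](R)))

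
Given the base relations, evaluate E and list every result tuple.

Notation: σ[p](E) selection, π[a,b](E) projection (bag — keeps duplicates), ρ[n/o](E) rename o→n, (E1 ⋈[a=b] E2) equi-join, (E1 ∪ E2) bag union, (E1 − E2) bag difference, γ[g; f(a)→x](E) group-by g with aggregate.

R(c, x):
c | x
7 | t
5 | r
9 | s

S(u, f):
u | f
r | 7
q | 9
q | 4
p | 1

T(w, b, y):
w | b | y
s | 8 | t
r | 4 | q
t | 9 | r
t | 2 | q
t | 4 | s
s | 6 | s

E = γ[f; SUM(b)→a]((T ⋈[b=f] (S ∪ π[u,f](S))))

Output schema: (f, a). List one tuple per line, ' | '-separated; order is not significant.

Subexpression sizes:
  T → 6
  S → 4
  S → 4
  π[u,f](S) → 4
  (S ∪ π[u,f](S)) → 8
  (T ⋈[b=f] (S ∪ π[u,f](S))) → 6
  γ[f; SUM(b)→a]((T ⋈[b=f] (S ∪ π[u,f](S)))) → 2

== RESULT ==
f | a
4 | 16
9 | 18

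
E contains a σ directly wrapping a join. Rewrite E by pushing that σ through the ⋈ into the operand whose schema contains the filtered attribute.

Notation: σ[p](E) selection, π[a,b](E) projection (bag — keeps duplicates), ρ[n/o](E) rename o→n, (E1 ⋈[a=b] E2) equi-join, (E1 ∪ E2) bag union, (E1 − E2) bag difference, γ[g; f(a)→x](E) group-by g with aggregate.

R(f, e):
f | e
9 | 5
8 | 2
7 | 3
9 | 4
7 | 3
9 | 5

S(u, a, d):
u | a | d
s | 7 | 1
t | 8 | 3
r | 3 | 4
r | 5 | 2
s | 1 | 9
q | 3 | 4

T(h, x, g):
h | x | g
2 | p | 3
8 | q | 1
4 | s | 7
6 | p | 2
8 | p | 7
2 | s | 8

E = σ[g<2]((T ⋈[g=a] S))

σ filters on g, owned by the left side.
E' = (σ[g<2](T) ⋈[g=a] S)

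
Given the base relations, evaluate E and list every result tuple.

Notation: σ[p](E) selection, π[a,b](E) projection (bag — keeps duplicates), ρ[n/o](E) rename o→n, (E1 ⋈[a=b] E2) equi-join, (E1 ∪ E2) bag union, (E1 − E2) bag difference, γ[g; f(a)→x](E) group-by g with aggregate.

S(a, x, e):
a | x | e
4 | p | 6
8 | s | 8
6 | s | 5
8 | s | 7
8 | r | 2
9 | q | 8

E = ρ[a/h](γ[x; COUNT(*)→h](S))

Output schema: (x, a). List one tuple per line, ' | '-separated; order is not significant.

Subexpression sizes:
  S → 6
  γ[x; COUNT(*)→h](S) → 4
  ρ[a/h](γ[x; COUNT(*)→h](S)) → 4

== RESULT ==
x | a
p | 1
q | 1
r | 1
s | 3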